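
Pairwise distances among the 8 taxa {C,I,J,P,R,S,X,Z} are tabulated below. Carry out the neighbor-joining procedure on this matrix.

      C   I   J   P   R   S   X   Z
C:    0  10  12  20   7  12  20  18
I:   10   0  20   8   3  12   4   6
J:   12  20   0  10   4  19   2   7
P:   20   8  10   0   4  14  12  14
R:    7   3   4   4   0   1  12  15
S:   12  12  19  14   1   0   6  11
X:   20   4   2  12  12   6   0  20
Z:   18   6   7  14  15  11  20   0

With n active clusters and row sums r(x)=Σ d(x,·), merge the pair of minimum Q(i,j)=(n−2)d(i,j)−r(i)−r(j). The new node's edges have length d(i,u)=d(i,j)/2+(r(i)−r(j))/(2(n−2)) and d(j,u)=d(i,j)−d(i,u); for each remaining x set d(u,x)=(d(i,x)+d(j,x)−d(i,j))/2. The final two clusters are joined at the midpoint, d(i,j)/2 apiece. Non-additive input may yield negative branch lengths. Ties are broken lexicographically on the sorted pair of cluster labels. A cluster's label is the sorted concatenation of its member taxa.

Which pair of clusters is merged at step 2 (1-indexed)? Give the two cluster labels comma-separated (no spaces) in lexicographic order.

I,Z

1. join J+X (d=2, Q=-138) ⇒ JX; edges |J|=5/6, |X|=7/6
  updated: d(C,JX)=15, d(I,JX)=11, d(JX,P)=10, d(JX,R)=7, d(JX,S)=23/2, d(JX,Z)=25/2
2. join I+Z (d=6, Q=-193/2) ⇒ IZ; edges |I|=7/20, |Z|=113/20
  updated: d(C,IZ)=11, d(IZ,JX)=35/4, d(IZ,P)=8, d(IZ,R)=6, d(IZ,S)=17/2
3. join JX+P (d=10, Q=-273/4) ⇒ JPX; edges |JX|=145/32, |P|=175/32
  updated: d(C,JPX)=25/2, d(IZ,JPX)=27/8, d(JPX,R)=1/2, d(JPX,S)=31/4
4. join IZ+JPX (d=27/8, Q=-343/8) ⇒ IJPXZ; edges |IZ|=119/48, |JPX|=43/48
  updated: d(C,IJPXZ)=161/16, d(IJPXZ,R)=25/16, d(IJPXZ,S)=103/16
5. join C+IJPXZ (d=161/16, Q=-27) ⇒ CIJPXZ; edges |C|=249/32, |IJPXZ|=73/32
  updated: d(CIJPXZ,R)=-3/4, d(CIJPXZ,S)=67/16
6. join CIJPXZ+R (d=-3/4, Q=-71/16) ⇒ CIJPRXZ; edges |CIJPXZ|=39/32, |R|=-63/32
  updated: d(CIJPRXZ,S)=95/32
7. join CIJPRXZ+S (d=95/32) ⇒ CIJPRSXZ; edges |CIJPRXZ|=95/64, |S|=95/64
final tree: (((C:249/32,((I:7/20,Z:113/20):119/48,((J:5/6,X:7/6):145/32,P:175/32):43/48):73/32):39/32,R:-63/32):95/64,S:95/64)
total length: 1077/32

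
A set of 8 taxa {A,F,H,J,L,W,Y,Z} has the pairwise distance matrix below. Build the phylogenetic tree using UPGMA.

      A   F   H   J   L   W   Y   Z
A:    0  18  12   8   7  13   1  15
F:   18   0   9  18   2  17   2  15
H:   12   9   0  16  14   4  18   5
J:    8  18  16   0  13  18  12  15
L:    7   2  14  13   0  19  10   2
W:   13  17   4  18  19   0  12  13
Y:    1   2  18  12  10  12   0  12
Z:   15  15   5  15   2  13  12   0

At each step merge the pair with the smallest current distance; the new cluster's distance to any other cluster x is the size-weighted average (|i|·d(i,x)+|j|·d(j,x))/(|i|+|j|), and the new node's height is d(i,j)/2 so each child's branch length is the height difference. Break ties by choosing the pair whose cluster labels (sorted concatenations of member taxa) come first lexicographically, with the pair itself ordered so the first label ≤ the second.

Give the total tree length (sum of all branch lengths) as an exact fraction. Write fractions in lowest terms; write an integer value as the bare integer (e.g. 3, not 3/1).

1177/36

iteration 1: select A,Y (d=1); attach at lengths (1/2, 1/2); label the merged cluster AY
  updated: d(AY,F)=10, d(AY,H)=15, d(AY,J)=10, d(AY,L)=17/2, d(AY,W)=25/2, d(AY,Z)=27/2
iteration 2: select F,L (d=2); attach at lengths (1, 1); label the merged cluster FL
  updated: d(AY,FL)=37/4, d(FL,H)=23/2, d(FL,J)=31/2, d(FL,W)=18, d(FL,Z)=17/2
iteration 3: select H,W (d=4); attach at lengths (2, 2); label the merged cluster HW
  updated: d(AY,HW)=55/4, d(FL,HW)=59/4, d(HW,J)=17, d(HW,Z)=9
iteration 4: select FL,Z (d=17/2); attach at lengths (13/4, 17/4); label the merged cluster FLZ
  updated: d(AY,FLZ)=32/3, d(FLZ,HW)=77/6, d(FLZ,J)=46/3
iteration 5: select AY,J (d=10); attach at lengths (9/2, 5); label the merged cluster AJY
  updated: d(AJY,FLZ)=110/9, d(AJY,HW)=89/6
iteration 6: select AJY,FLZ (d=110/9); attach at lengths (10/9, 67/36); label the merged cluster AFJLYZ
  updated: d(AFJLYZ,HW)=83/6
iteration 7: select AFJLYZ,HW (d=83/6); attach at lengths (29/36, 59/12); label the merged cluster AFHJLWYZ
final tree: ((((A:1/2,Y:1/2):9/2,J:5):10/9,((F:1,L:1):13/4,Z:17/4):67/36):29/36,(H:2,W:2):59/12)
total length: 1177/36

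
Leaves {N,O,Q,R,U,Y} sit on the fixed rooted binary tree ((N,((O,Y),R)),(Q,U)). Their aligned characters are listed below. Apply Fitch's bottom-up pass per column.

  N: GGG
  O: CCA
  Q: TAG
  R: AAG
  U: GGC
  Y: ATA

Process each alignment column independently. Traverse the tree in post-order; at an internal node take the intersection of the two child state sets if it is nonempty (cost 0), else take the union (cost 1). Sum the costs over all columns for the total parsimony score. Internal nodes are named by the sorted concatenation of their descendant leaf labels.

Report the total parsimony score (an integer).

[col 0] OY: children O:{C}, Y:{A} ∪→ {A,C}; cost 1
[col 0] ORY: children OY:{A,C}, R:{A} ∩→ {A}; cost 0
[col 0] NORY: children N:{G}, ORY:{A} ∪→ {A,G}; cost 1
[col 0] QU: children Q:{T}, U:{G} ∪→ {G,T}; cost 1
[col 0] NOQRUY: children NORY:{A,G}, QU:{G,T} ∩→ {G}; cost 0
[col 1] OY: children O:{C}, Y:{T} ∪→ {C,T}; cost 1
[col 1] ORY: children OY:{C,T}, R:{A} ∪→ {A,C,T}; cost 1
[col 1] NORY: children N:{G}, ORY:{A,C,T} ∪→ {A,C,G,T}; cost 1
[col 1] QU: children Q:{A}, U:{G} ∪→ {A,G}; cost 1
[col 1] NOQRUY: children NORY:{A,C,G,T}, QU:{A,G} ∩→ {A,G}; cost 0
[col 2] OY: children O:{A}, Y:{A} ∩→ {A}; cost 0
[col 2] ORY: children OY:{A}, R:{G} ∪→ {A,G}; cost 1
[col 2] NORY: children N:{G}, ORY:{A,G} ∩→ {G}; cost 0
[col 2] QU: children Q:{G}, U:{C} ∪→ {C,G}; cost 1
[col 2] NOQRUY: children NORY:{G}, QU:{C,G} ∩→ {G}; cost 0
per-site changes: [3, 4, 2]; total = 9

9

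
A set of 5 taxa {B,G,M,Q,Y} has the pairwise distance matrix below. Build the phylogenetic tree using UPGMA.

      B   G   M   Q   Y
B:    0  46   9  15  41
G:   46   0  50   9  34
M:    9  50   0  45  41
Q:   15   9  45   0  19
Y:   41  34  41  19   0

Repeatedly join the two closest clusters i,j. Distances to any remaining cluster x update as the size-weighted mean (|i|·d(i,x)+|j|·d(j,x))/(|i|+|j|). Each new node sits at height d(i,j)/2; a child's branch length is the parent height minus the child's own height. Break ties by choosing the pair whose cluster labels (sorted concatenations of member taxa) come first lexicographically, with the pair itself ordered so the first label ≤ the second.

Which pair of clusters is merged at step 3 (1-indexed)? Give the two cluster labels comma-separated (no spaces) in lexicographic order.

iteration 1: select B,M (d=9); attach at lengths (9/2, 9/2); label the merged cluster BM
  updated: d(BM,G)=48, d(BM,Q)=30, d(BM,Y)=41
iteration 2: select G,Q (d=9); attach at lengths (9/2, 9/2); label the merged cluster GQ
  updated: d(BM,GQ)=39, d(GQ,Y)=53/2
iteration 3: select GQ,Y (d=53/2); attach at lengths (35/4, 53/4); label the merged cluster GQY
  updated: d(BM,GQY)=119/3
iteration 4: select BM,GQY (d=119/3); attach at lengths (46/3, 79/12); label the merged cluster BGMQY
final tree: ((B:9/2,M:9/2):46/3,((G:9/2,Q:9/2):35/4,Y:53/4):79/12)
total length: 743/12

GQ,Y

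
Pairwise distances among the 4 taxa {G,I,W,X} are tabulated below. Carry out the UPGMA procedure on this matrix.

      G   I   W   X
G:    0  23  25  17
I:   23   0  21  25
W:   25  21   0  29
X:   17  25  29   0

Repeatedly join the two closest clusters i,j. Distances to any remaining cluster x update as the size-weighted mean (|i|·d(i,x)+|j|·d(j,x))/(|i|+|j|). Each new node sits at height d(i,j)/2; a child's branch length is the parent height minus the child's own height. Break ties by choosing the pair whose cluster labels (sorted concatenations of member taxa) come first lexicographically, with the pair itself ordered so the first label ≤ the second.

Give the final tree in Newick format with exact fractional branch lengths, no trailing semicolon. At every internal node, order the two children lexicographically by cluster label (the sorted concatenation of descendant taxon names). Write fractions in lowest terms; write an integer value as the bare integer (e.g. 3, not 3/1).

((G:17/2,X:17/2):17/4,(I:21/2,W:21/2):9/4)

iteration 1: select G,X (d=17); attach at lengths (17/2, 17/2); label the merged cluster GX
  updated: d(GX,I)=24, d(GX,W)=27
iteration 2: select I,W (d=21); attach at lengths (21/2, 21/2); label the merged cluster IW
  updated: d(GX,IW)=51/2
iteration 3: select GX,IW (d=51/2); attach at lengths (17/4, 9/4); label the merged cluster GIWX
final tree: ((G:17/2,X:17/2):17/4,(I:21/2,W:21/2):9/4)
total length: 89/2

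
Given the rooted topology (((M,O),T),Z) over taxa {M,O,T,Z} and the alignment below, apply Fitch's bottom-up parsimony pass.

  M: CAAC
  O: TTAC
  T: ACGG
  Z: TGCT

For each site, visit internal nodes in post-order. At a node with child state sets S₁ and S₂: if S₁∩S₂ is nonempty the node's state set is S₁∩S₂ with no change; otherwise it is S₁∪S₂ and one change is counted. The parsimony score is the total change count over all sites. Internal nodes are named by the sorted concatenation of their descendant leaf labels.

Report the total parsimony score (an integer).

[col 0] MO: children M:{C}, O:{T} ∪→ {C,T}; cost 1
[col 0] MOT: children MO:{C,T}, T:{A} ∪→ {A,C,T}; cost 1
[col 0] MOTZ: children MOT:{A,C,T}, Z:{T} ∩→ {T}; cost 0
[col 1] MO: children M:{A}, O:{T} ∪→ {A,T}; cost 1
[col 1] MOT: children MO:{A,T}, T:{C} ∪→ {A,C,T}; cost 1
[col 1] MOTZ: children MOT:{A,C,T}, Z:{G} ∪→ {A,C,G,T}; cost 1
[col 2] MO: children M:{A}, O:{A} ∩→ {A}; cost 0
[col 2] MOT: children MO:{A}, T:{G} ∪→ {A,G}; cost 1
[col 2] MOTZ: children MOT:{A,G}, Z:{C} ∪→ {A,C,G}; cost 1
[col 3] MO: children M:{C}, O:{C} ∩→ {C}; cost 0
[col 3] MOT: children MO:{C}, T:{G} ∪→ {C,G}; cost 1
[col 3] MOTZ: children MOT:{C,G}, Z:{T} ∪→ {C,G,T}; cost 1
per-site changes: [2, 3, 2, 2]; total = 9

9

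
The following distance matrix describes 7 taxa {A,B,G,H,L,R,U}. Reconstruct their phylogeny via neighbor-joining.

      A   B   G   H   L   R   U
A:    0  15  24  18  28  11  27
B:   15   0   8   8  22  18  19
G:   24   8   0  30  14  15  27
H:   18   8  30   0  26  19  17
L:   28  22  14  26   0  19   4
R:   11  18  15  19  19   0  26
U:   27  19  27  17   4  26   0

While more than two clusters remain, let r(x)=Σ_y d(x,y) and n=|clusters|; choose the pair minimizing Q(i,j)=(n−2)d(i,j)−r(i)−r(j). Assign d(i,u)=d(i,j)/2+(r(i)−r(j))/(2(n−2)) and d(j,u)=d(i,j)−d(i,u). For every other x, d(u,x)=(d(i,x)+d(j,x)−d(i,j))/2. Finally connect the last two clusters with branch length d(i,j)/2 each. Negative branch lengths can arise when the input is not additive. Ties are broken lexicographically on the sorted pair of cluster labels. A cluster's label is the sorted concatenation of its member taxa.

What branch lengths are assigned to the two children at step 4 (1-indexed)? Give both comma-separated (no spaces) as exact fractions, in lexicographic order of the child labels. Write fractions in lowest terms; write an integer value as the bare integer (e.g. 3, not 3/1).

35/8,69/8

iteration 1: select L,U (d=4, Q=-213); attach at lengths (13/10, 27/10); label the merged cluster LU
  updated: d(A,LU)=51/2, d(B,LU)=37/2, d(G,LU)=37/2, d(H,LU)=39/2, d(LU,R)=41/2
iteration 2: select A,R (d=11, Q=-133); attach at lengths (27/4, 17/4); label the merged cluster AR
  updated: d(AR,B)=11, d(AR,G)=14, d(AR,H)=13, d(AR,LU)=35/2
iteration 3: select B,G (d=8, Q=-92); attach at lengths (-1/6, 49/6); label the merged cluster BG
  updated: d(AR,BG)=17/2, d(BG,H)=15, d(BG,LU)=29/2
iteration 4: select AR,H (d=13, Q=-121/2); attach at lengths (35/8, 69/8); label the merged cluster AHR
  updated: d(AHR,BG)=21/4, d(AHR,LU)=12
iteration 5: select AHR,BG (d=21/4, Q=-127/4); attach at lengths (11/8, 31/8); label the merged cluster ABGHR
  updated: d(ABGHR,LU)=85/8
iteration 6: select ABGHR,LU (d=85/8); attach at lengths (85/16, 85/16); label the merged cluster ABGHLRU
final tree: ((((A:27/4,R:17/4):35/8,H:69/8):11/8,(B:-1/6,G:49/6):31/8):85/16,(L:13/10,U:27/10):85/16)
total length: 415/8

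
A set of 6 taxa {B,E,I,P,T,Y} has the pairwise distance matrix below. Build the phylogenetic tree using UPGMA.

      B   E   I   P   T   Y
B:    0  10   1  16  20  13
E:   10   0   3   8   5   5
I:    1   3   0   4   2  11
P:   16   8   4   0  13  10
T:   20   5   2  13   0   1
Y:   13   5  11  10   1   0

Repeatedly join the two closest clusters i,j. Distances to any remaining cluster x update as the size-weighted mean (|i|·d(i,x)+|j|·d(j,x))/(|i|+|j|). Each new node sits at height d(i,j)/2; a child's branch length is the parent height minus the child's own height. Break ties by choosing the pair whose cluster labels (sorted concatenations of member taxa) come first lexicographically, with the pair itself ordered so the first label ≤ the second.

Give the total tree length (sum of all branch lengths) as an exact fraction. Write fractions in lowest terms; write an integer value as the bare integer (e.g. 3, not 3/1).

1117/60

step 1: merge (B,I) at d=1; branch lengths B→1/2, I→1/2; new cluster BI
  updated: d(BI,E)=13/2, d(BI,P)=10, d(BI,T)=11, d(BI,Y)=12
step 2: merge (T,Y) at d=1; branch lengths T→1/2, Y→1/2; new cluster TY
  updated: d(BI,TY)=23/2, d(E,TY)=5, d(P,TY)=23/2
step 3: merge (E,TY) at d=5; branch lengths E→5/2, TY→2; new cluster ETY
  updated: d(BI,ETY)=59/6, d(ETY,P)=31/3
step 4: merge (BI,ETY) at d=59/6; branch lengths BI→53/12, ETY→29/12; new cluster BEITY
  updated: d(BEITY,P)=51/5
step 5: merge (BEITY,P) at d=51/5; branch lengths BEITY→11/60, P→51/10; new cluster BEIPTY
final tree: (((B:1/2,I:1/2):53/12,(E:5/2,(T:1/2,Y:1/2):2):29/12):11/60,P:51/10)
total length: 1117/60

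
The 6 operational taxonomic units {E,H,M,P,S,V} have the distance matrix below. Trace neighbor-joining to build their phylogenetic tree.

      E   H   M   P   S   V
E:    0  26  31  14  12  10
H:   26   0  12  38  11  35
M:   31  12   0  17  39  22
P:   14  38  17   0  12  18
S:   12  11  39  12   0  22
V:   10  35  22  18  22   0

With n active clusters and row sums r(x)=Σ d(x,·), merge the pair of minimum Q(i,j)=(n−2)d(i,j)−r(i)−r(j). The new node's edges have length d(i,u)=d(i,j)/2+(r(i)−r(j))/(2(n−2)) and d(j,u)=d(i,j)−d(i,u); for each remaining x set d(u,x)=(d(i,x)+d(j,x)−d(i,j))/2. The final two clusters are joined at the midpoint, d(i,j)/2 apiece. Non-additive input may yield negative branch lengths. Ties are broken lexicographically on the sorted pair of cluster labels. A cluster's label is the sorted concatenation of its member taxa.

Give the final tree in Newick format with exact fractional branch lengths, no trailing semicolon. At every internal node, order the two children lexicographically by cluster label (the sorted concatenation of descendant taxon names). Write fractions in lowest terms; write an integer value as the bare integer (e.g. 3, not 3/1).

1. join H+M (d=12, Q=-195) ⇒ HM; edges |H|=49/8, |M|=47/8
  updated: d(E,HM)=45/2, d(HM,P)=43/2, d(HM,S)=19, d(HM,V)=45/2
2. join E+V (d=10, Q=-101) ⇒ EV; edges |E|=8/3, |V|=22/3
  updated: d(EV,HM)=35/2, d(EV,P)=11, d(EV,S)=12
3. join EV+HM (d=35/2, Q=-127/2) ⇒ EHMV; edges |EV|=35/8, |HM|=105/8
  updated: d(EHMV,P)=15/2, d(EHMV,S)=27/4
4. join EHMV+P (d=15/2, Q=-105/4) ⇒ EHMPV; edges |EHMV|=9/8, |P|=51/8
  updated: d(EHMPV,S)=45/8
5. join EHMPV+S (d=45/8) ⇒ EHMPSV; edges |EHMPV|=45/16, |S|=45/16
final tree: ((((E:8/3,V:22/3):35/8,(H:49/8,M:47/8):105/8):9/8,P:51/8):45/16,S:45/16)
total length: 421/8

((((E:8/3,V:22/3):35/8,(H:49/8,M:47/8):105/8):9/8,P:51/8):45/16,S:45/16)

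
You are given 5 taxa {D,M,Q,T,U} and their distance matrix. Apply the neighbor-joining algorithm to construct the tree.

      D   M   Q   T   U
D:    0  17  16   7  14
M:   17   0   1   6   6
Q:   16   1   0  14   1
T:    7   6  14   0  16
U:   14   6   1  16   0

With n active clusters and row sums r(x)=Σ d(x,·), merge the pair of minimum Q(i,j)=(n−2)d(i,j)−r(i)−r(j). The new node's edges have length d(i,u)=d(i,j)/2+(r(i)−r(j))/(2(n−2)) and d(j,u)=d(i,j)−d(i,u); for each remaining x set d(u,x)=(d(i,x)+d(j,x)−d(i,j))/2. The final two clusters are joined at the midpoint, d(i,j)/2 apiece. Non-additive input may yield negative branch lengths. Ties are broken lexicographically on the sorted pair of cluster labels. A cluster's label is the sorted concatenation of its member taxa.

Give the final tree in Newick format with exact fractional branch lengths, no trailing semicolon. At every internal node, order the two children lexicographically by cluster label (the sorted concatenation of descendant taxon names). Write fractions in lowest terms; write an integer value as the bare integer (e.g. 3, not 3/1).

iteration 1: select D,T (d=7, Q=-76); attach at lengths (16/3, 5/3); label the merged cluster DT
  updated: d(DT,M)=8, d(DT,Q)=23/2, d(DT,U)=23/2
iteration 2: select DT,M (d=8, Q=-30); attach at lengths (8, 0); label the merged cluster DMT
  updated: d(DMT,Q)=9/4, d(DMT,U)=19/4
iteration 3: select DMT,Q (d=9/4, Q=-8); attach at lengths (3, -3/4); label the merged cluster DMQT
  updated: d(DMQT,U)=7/4
iteration 4: select DMQT,U (d=7/4); attach at lengths (7/8, 7/8); label the merged cluster DMQTU
final tree: ((((D:16/3,T:5/3):8,M:0):3,Q:-3/4):7/8,U:7/8)
total length: 19

((((D:16/3,T:5/3):8,M:0):3,Q:-3/4):7/8,U:7/8)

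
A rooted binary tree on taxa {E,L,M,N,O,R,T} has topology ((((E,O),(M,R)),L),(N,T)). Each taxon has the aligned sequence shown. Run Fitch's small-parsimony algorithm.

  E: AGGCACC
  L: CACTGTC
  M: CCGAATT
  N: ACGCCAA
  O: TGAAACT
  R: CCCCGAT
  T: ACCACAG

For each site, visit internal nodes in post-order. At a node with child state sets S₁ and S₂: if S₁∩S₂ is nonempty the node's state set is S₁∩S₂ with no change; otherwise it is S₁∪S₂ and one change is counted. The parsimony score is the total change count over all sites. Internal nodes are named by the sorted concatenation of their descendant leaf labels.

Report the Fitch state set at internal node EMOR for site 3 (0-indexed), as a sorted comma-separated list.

EO@0: {A} ∪ {T} = {A,T} (union, +1)
MR@0: {C} ∩ {C} = {C} (intersection, +0)
EMOR@0: {A,T} ∪ {C} = {A,C,T} (union, +1)
ELMOR@0: {A,C,T} ∩ {C} = {C} (intersection, +0)
NT@0: {A} ∩ {A} = {A} (intersection, +0)
ELMNORT@0: {C} ∪ {A} = {A,C} (union, +1)
EO@1: {G} ∩ {G} = {G} (intersection, +0)
MR@1: {C} ∩ {C} = {C} (intersection, +0)
EMOR@1: {G} ∪ {C} = {C,G} (union, +1)
ELMOR@1: {C,G} ∪ {A} = {A,C,G} (union, +1)
NT@1: {C} ∩ {C} = {C} (intersection, +0)
ELMNORT@1: {A,C,G} ∩ {C} = {C} (intersection, +0)
EO@2: {G} ∪ {A} = {A,G} (union, +1)
MR@2: {G} ∪ {C} = {C,G} (union, +1)
EMOR@2: {A,G} ∩ {C,G} = {G} (intersection, +0)
ELMOR@2: {G} ∪ {C} = {C,G} (union, +1)
NT@2: {G} ∪ {C} = {C,G} (union, +1)
ELMNORT@2: {C,G} ∩ {C,G} = {C,G} (intersection, +0)
EO@3: {C} ∪ {A} = {A,C} (union, +1)
MR@3: {A} ∪ {C} = {A,C} (union, +1)
EMOR@3: {A,C} ∩ {A,C} = {A,C} (intersection, +0)
ELMOR@3: {A,C} ∪ {T} = {A,C,T} (union, +1)
NT@3: {C} ∪ {A} = {A,C} (union, +1)
ELMNORT@3: {A,C,T} ∩ {A,C} = {A,C} (intersection, +0)
EO@4: {A} ∩ {A} = {A} (intersection, +0)
MR@4: {A} ∪ {G} = {A,G} (union, +1)
EMOR@4: {A} ∩ {A,G} = {A} (intersection, +0)
ELMOR@4: {A} ∪ {G} = {A,G} (union, +1)
NT@4: {C} ∩ {C} = {C} (intersection, +0)
ELMNORT@4: {A,G} ∪ {C} = {A,C,G} (union, +1)
EO@5: {C} ∩ {C} = {C} (intersection, +0)
MR@5: {T} ∪ {A} = {A,T} (union, +1)
EMOR@5: {C} ∪ {A,T} = {A,C,T} (union, +1)
ELMOR@5: {A,C,T} ∩ {T} = {T} (intersection, +0)
NT@5: {A} ∩ {A} = {A} (intersection, +0)
ELMNORT@5: {T} ∪ {A} = {A,T} (union, +1)
EO@6: {C} ∪ {T} = {C,T} (union, +1)
MR@6: {T} ∩ {T} = {T} (intersection, +0)
EMOR@6: {C,T} ∩ {T} = {T} (intersection, +0)
ELMOR@6: {T} ∪ {C} = {C,T} (union, +1)
NT@6: {A} ∪ {G} = {A,G} (union, +1)
ELMNORT@6: {C,T} ∪ {A,G} = {A,C,G,T} (union, +1)
per-site changes: [3, 2, 4, 4, 3, 3, 4]; total = 23

A,C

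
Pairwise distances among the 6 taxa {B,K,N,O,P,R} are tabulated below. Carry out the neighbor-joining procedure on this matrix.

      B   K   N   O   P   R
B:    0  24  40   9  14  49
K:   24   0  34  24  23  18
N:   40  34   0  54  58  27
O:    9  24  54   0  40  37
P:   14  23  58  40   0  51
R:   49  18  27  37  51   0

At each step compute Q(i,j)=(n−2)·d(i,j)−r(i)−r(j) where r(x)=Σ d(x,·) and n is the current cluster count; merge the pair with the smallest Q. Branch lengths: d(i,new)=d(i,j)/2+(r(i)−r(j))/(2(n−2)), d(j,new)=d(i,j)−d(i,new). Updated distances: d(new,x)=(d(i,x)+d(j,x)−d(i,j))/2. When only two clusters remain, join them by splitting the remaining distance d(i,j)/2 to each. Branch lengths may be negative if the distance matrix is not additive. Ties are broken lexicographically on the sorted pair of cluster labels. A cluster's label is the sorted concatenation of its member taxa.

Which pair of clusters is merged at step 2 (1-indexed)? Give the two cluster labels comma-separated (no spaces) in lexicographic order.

step 1: merge (N,R) at d=27, Q=-287; branch lengths N→139/8, R→77/8; new cluster NR
  updated: d(B,NR)=31, d(K,NR)=25/2, d(NR,O)=32, d(NR,P)=41
step 2: merge (K,NR) at d=25/2, Q=-325/2; branch lengths K→3/4, NR→47/4; new cluster KNR
  updated: d(B,KNR)=85/4, d(KNR,O)=87/4, d(KNR,P)=103/4
step 3: merge (B,O) at d=9, Q=-97; branch lengths B→-17/8, O→89/8; new cluster BO
  updated: d(BO,KNR)=17, d(BO,P)=45/2
step 4: merge (BO,KNR) at d=17, Q=-261/4; branch lengths BO→55/8, KNR→81/8; new cluster BKNOR
  updated: d(BKNOR,P)=125/8
step 5: merge (BKNOR,P) at d=125/8; branch lengths BKNOR→125/16, P→125/16; new cluster BKNOPR
final tree: (((B:-17/8,O:89/8):55/8,(K:3/4,(N:139/8,R:77/8):47/4):81/8):125/16,P:125/16)
total length: 649/8

K,NR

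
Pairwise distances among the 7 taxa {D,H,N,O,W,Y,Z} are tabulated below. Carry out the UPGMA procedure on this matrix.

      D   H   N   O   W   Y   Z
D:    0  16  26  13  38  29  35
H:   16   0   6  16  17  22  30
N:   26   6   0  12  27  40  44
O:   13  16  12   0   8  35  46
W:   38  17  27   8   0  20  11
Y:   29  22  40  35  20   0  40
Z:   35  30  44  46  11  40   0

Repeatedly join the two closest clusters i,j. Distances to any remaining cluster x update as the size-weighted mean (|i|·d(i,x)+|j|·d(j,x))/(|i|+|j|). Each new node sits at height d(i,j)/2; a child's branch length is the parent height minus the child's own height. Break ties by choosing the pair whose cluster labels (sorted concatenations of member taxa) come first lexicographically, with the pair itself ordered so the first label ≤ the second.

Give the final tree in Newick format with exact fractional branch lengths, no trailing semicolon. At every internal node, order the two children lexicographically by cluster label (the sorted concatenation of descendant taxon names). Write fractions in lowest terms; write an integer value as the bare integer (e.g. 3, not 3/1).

iteration 1: select H,N (d=6); attach at lengths (3, 3); label the merged cluster HN
  updated: d(D,HN)=21, d(HN,O)=14, d(HN,W)=22, d(HN,Y)=31, d(HN,Z)=37
iteration 2: select O,W (d=8); attach at lengths (4, 4); label the merged cluster OW
  updated: d(D,OW)=51/2, d(HN,OW)=18, d(OW,Y)=55/2, d(OW,Z)=57/2
iteration 3: select HN,OW (d=18); attach at lengths (6, 5); label the merged cluster HNOW
  updated: d(D,HNOW)=93/4, d(HNOW,Y)=117/4, d(HNOW,Z)=131/4
iteration 4: select D,HNOW (d=93/4); attach at lengths (93/8, 21/8); label the merged cluster DHNOW
  updated: d(DHNOW,Y)=146/5, d(DHNOW,Z)=166/5
iteration 5: select DHNOW,Y (d=146/5); attach at lengths (119/40, 73/5); label the merged cluster DHNOWY
  updated: d(DHNOWY,Z)=103/3
iteration 6: select DHNOWY,Z (d=103/3); attach at lengths (77/30, 103/6); label the merged cluster DHNOWYZ
final tree: (((D:93/8,((H:3,N:3):6,(O:4,W:4):5):21/8):119/40,Y:73/5):77/30,Z:103/6)
total length: 9187/120

(((D:93/8,((H:3,N:3):6,(O:4,W:4):5):21/8):119/40,Y:73/5):77/30,Z:103/6)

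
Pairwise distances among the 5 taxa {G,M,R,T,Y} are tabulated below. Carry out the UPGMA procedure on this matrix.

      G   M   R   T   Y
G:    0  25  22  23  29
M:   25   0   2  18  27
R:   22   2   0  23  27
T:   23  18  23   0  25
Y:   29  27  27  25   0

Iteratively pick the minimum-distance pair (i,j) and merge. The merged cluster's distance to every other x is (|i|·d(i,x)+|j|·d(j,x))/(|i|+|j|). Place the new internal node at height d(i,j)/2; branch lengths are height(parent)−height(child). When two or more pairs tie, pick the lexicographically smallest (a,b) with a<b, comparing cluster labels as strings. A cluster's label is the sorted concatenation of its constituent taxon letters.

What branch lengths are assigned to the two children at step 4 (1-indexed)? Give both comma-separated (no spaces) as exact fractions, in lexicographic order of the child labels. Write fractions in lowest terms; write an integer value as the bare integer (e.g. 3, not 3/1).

11/6,27/2

1. join M+R (d=2) ⇒ MR; edges |M|=1, |R|=1
  updated: d(G,MR)=47/2, d(MR,T)=41/2, d(MR,Y)=27
2. join MR+T (d=41/2) ⇒ MRT; edges |MR|=37/4, |T|=41/4
  updated: d(G,MRT)=70/3, d(MRT,Y)=79/3
3. join G+MRT (d=70/3) ⇒ GMRT; edges |G|=35/3, |MRT|=17/12
  updated: d(GMRT,Y)=27
4. join GMRT+Y (d=27) ⇒ GMRTY; edges |GMRT|=11/6, |Y|=27/2
final tree: ((G:35/3,((M:1,R:1):37/4,T:41/4):17/12):11/6,Y:27/2)
total length: 599/12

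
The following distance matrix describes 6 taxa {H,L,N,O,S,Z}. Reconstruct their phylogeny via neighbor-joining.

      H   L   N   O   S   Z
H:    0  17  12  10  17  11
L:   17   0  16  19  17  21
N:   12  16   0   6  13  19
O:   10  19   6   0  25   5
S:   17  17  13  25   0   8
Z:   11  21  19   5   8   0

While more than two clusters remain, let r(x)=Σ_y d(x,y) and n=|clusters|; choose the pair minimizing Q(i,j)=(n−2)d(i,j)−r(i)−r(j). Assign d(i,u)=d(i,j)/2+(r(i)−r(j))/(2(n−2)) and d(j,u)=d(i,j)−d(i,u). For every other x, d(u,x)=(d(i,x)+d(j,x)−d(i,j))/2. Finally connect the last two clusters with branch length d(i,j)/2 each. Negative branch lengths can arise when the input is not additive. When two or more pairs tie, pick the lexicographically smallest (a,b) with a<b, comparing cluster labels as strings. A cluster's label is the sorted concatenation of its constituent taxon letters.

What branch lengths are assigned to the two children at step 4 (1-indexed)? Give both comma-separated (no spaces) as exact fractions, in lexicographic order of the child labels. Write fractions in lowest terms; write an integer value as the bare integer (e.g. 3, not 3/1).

step 1: merge (S,Z) at d=8, Q=-112; branch lengths S→6, Z→2; new cluster SZ
  updated: d(H,SZ)=10, d(L,SZ)=15, d(N,SZ)=12, d(O,SZ)=11
step 2: merge (N,O) at d=6, Q=-74; branch lengths N→3, O→3; new cluster NO
  updated: d(H,NO)=8, d(L,NO)=29/2, d(NO,SZ)=17/2
step 3: merge (H,NO) at d=8, Q=-50; branch lengths H→5, NO→3; new cluster HNO
  updated: d(HNO,L)=47/4, d(HNO,SZ)=21/4
step 4: merge (HNO,L) at d=47/4, Q=-32; branch lengths HNO→1, L→43/4; new cluster HLNO
  updated: d(HLNO,SZ)=17/4
step 5: merge (HLNO,SZ) at d=17/4; branch lengths HLNO→17/8, SZ→17/8; new cluster HLNOSZ
final tree: (((H:5,(N:3,O:3):3):1,L:43/4):17/8,(S:6,Z:2):17/8)
total length: 38

1,43/4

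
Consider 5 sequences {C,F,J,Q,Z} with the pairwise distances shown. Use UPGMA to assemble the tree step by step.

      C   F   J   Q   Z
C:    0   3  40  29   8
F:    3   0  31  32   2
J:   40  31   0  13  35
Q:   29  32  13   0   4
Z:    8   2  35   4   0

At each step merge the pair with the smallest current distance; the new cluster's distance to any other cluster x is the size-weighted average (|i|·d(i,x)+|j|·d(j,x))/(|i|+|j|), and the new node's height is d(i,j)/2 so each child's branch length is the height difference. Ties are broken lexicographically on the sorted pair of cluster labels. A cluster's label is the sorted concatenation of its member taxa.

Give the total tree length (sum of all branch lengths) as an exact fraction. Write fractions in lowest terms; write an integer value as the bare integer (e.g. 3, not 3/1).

iteration 1: select F,Z (d=2); attach at lengths (1, 1); label the merged cluster FZ
  updated: d(C,FZ)=11/2, d(FZ,J)=33, d(FZ,Q)=18
iteration 2: select C,FZ (d=11/2); attach at lengths (11/4, 7/4); label the merged cluster CFZ
  updated: d(CFZ,J)=106/3, d(CFZ,Q)=65/3
iteration 3: select J,Q (d=13); attach at lengths (13/2, 13/2); label the merged cluster JQ
  updated: d(CFZ,JQ)=57/2
iteration 4: select CFZ,JQ (d=57/2); attach at lengths (23/2, 31/4); label the merged cluster CFJQZ
final tree: ((C:11/4,(F:1,Z:1):7/4):23/2,(J:13/2,Q:13/2):31/4)
total length: 155/4

155/4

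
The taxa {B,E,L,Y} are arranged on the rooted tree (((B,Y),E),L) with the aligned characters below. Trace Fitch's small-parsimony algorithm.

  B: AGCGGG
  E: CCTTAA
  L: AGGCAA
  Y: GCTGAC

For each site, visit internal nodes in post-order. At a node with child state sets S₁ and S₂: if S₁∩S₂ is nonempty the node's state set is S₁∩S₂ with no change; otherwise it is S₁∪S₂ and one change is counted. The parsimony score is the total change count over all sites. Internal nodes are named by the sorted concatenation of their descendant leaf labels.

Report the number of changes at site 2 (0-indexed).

BY@0: {A} ∪ {G} = {A,G} (union, +1)
BEY@0: {A,G} ∪ {C} = {A,C,G} (union, +1)
BELY@0: {A,C,G} ∩ {A} = {A} (intersection, +0)
BY@1: {G} ∪ {C} = {C,G} (union, +1)
BEY@1: {C,G} ∩ {C} = {C} (intersection, +0)
BELY@1: {C} ∪ {G} = {C,G} (union, +1)
BY@2: {C} ∪ {T} = {C,T} (union, +1)
BEY@2: {C,T} ∩ {T} = {T} (intersection, +0)
BELY@2: {T} ∪ {G} = {G,T} (union, +1)
BY@3: {G} ∩ {G} = {G} (intersection, +0)
BEY@3: {G} ∪ {T} = {G,T} (union, +1)
BELY@3: {G,T} ∪ {C} = {C,G,T} (union, +1)
BY@4: {G} ∪ {A} = {A,G} (union, +1)
BEY@4: {A,G} ∩ {A} = {A} (intersection, +0)
BELY@4: {A} ∩ {A} = {A} (intersection, +0)
BY@5: {G} ∪ {C} = {C,G} (union, +1)
BEY@5: {C,G} ∪ {A} = {A,C,G} (union, +1)
BELY@5: {A,C,G} ∩ {A} = {A} (intersection, +0)
per-site changes: [2, 2, 2, 2, 1, 2]; total = 11

2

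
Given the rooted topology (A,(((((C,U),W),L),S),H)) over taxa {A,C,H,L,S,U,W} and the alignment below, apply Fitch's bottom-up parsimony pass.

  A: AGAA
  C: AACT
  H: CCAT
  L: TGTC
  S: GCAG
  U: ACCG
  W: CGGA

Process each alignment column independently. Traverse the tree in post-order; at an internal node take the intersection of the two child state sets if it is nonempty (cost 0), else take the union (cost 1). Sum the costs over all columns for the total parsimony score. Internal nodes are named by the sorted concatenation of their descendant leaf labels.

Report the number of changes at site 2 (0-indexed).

site 0, node CU: C={A} ∩ U={A} → {A} (+0)
site 0, node CUW: CU={A} ∪ W={C} → {A,C} (+1)
site 0, node CLUW: CUW={A,C} ∪ L={T} → {A,C,T} (+1)
site 0, node CLSUW: CLUW={A,C,T} ∪ S={G} → {A,C,G,T} (+1)
site 0, node CHLSUW: CLSUW={A,C,G,T} ∩ H={C} → {C} (+0)
site 0, node ACHLSUW: A={A} ∪ CHLSUW={C} → {A,C} (+1)
site 1, node CU: C={A} ∪ U={C} → {A,C} (+1)
site 1, node CUW: CU={A,C} ∪ W={G} → {A,C,G} (+1)
site 1, node CLUW: CUW={A,C,G} ∩ L={G} → {G} (+0)
site 1, node CLSUW: CLUW={G} ∪ S={C} → {C,G} (+1)
site 1, node CHLSUW: CLSUW={C,G} ∩ H={C} → {C} (+0)
site 1, node ACHLSUW: A={G} ∪ CHLSUW={C} → {C,G} (+1)
site 2, node CU: C={C} ∩ U={C} → {C} (+0)
site 2, node CUW: CU={C} ∪ W={G} → {C,G} (+1)
site 2, node CLUW: CUW={C,G} ∪ L={T} → {C,G,T} (+1)
site 2, node CLSUW: CLUW={C,G,T} ∪ S={A} → {A,C,G,T} (+1)
site 2, node CHLSUW: CLSUW={A,C,G,T} ∩ H={A} → {A} (+0)
site 2, node ACHLSUW: A={A} ∩ CHLSUW={A} → {A} (+0)
site 3, node CU: C={T} ∪ U={G} → {G,T} (+1)
site 3, node CUW: CU={G,T} ∪ W={A} → {A,G,T} (+1)
site 3, node CLUW: CUW={A,G,T} ∪ L={C} → {A,C,G,T} (+1)
site 3, node CLSUW: CLUW={A,C,G,T} ∩ S={G} → {G} (+0)
site 3, node CHLSUW: CLSUW={G} ∪ H={T} → {G,T} (+1)
site 3, node ACHLSUW: A={A} ∪ CHLSUW={G,T} → {A,G,T} (+1)
per-site changes: [4, 4, 3, 5]; total = 16

3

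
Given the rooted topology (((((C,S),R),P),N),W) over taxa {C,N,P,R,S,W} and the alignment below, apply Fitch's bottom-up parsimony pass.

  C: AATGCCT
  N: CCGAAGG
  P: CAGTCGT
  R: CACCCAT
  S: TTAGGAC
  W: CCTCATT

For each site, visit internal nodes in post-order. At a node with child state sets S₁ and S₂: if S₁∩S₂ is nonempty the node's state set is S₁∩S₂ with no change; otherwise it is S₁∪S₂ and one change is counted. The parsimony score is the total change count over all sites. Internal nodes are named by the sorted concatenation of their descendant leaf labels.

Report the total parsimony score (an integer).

18

site 0, node CS: C={A} ∪ S={T} → {A,T} (+1)
site 0, node CRS: CS={A,T} ∪ R={C} → {A,C,T} (+1)
site 0, node CPRS: CRS={A,C,T} ∩ P={C} → {C} (+0)
site 0, node CNPRS: CPRS={C} ∩ N={C} → {C} (+0)
site 0, node CNPRSW: CNPRS={C} ∩ W={C} → {C} (+0)
site 1, node CS: C={A} ∪ S={T} → {A,T} (+1)
site 1, node CRS: CS={A,T} ∩ R={A} → {A} (+0)
site 1, node CPRS: CRS={A} ∩ P={A} → {A} (+0)
site 1, node CNPRS: CPRS={A} ∪ N={C} → {A,C} (+1)
site 1, node CNPRSW: CNPRS={A,C} ∩ W={C} → {C} (+0)
site 2, node CS: C={T} ∪ S={A} → {A,T} (+1)
site 2, node CRS: CS={A,T} ∪ R={C} → {A,C,T} (+1)
site 2, node CPRS: CRS={A,C,T} ∪ P={G} → {A,C,G,T} (+1)
site 2, node CNPRS: CPRS={A,C,G,T} ∩ N={G} → {G} (+0)
site 2, node CNPRSW: CNPRS={G} ∪ W={T} → {G,T} (+1)
site 3, node CS: C={G} ∩ S={G} → {G} (+0)
site 3, node CRS: CS={G} ∪ R={C} → {C,G} (+1)
site 3, node CPRS: CRS={C,G} ∪ P={T} → {C,G,T} (+1)
site 3, node CNPRS: CPRS={C,G,T} ∪ N={A} → {A,C,G,T} (+1)
site 3, node CNPRSW: CNPRS={A,C,G,T} ∩ W={C} → {C} (+0)
site 4, node CS: C={C} ∪ S={G} → {C,G} (+1)
site 4, node CRS: CS={C,G} ∩ R={C} → {C} (+0)
site 4, node CPRS: CRS={C} ∩ P={C} → {C} (+0)
site 4, node CNPRS: CPRS={C} ∪ N={A} → {A,C} (+1)
site 4, node CNPRSW: CNPRS={A,C} ∩ W={A} → {A} (+0)
site 5, node CS: C={C} ∪ S={A} → {A,C} (+1)
site 5, node CRS: CS={A,C} ∩ R={A} → {A} (+0)
site 5, node CPRS: CRS={A} ∪ P={G} → {A,G} (+1)
site 5, node CNPRS: CPRS={A,G} ∩ N={G} → {G} (+0)
site 5, node CNPRSW: CNPRS={G} ∪ W={T} → {G,T} (+1)
site 6, node CS: C={T} ∪ S={C} → {C,T} (+1)
site 6, node CRS: CS={C,T} ∩ R={T} → {T} (+0)
site 6, node CPRS: CRS={T} ∩ P={T} → {T} (+0)
site 6, node CNPRS: CPRS={T} ∪ N={G} → {G,T} (+1)
site 6, node CNPRSW: CNPRS={G,T} ∩ W={T} → {T} (+0)
per-site changes: [2, 2, 4, 3, 2, 3, 2]; total = 18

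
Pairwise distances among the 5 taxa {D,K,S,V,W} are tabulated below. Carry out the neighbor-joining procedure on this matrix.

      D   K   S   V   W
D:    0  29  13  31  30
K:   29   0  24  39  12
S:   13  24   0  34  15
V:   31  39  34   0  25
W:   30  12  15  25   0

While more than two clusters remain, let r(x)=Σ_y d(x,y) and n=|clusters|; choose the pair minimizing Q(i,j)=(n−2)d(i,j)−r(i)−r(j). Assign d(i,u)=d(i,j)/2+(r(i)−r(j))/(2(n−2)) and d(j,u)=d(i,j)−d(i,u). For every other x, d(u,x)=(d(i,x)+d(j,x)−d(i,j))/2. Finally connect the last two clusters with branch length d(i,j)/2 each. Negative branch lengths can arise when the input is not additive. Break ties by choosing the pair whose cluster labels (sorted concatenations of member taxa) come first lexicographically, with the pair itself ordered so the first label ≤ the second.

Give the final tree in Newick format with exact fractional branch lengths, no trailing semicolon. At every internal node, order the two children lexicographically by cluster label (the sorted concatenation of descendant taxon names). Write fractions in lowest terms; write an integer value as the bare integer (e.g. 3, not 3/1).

((((D:28/3,S:11/3):6,V:20):6,K:21/2):3/4,W:3/4)

1. join D+S (d=13, Q=-150) ⇒ DS; edges |D|=28/3, |S|=11/3
  updated: d(DS,K)=20, d(DS,V)=26, d(DS,W)=16
2. join DS+V (d=26, Q=-100) ⇒ DSV; edges |DS|=6, |V|=20
  updated: d(DSV,K)=33/2, d(DSV,W)=15/2
3. join DSV+K (d=33/2, Q=-36) ⇒ DKSV; edges |DSV|=6, |K|=21/2
  updated: d(DKSV,W)=3/2
4. join DKSV+W (d=3/2) ⇒ DKSVW; edges |DKSV|=3/4, |W|=3/4
final tree: ((((D:28/3,S:11/3):6,V:20):6,K:21/2):3/4,W:3/4)
total length: 57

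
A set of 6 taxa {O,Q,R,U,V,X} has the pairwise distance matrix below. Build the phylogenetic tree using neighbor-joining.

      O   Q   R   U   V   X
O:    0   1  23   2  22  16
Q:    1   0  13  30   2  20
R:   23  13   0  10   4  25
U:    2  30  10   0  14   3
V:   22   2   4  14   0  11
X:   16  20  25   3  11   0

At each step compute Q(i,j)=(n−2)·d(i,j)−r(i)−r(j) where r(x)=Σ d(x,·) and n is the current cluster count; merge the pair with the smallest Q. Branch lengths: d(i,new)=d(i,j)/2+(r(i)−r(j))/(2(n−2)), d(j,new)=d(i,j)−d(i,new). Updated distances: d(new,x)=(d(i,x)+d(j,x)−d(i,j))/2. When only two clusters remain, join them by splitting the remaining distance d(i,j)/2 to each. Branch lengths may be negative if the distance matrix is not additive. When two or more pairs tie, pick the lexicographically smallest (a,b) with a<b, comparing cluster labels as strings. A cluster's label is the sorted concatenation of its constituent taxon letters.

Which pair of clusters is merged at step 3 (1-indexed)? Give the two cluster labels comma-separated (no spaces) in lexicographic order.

OQ,UX

iteration 1: select O,Q (d=1, Q=-126); attach at lengths (1/4, 3/4); label the merged cluster OQ
  updated: d(OQ,R)=35/2, d(OQ,U)=31/2, d(OQ,V)=23/2, d(OQ,X)=35/2
iteration 2: select U,X (d=3, Q=-90); attach at lengths (-5/6, 23/6); label the merged cluster UX
  updated: d(OQ,UX)=15, d(R,UX)=16, d(UX,V)=11
iteration 3: select OQ,UX (d=15, Q=-56); attach at lengths (8, 7); label the merged cluster OQUX
  updated: d(OQUX,R)=37/4, d(OQUX,V)=15/4
iteration 4: select OQUX,R (d=37/4, Q=-17); attach at lengths (9/2, 19/4); label the merged cluster OQRUX
  updated: d(OQRUX,V)=-3/4
iteration 5: select OQRUX,V (d=-3/4); attach at lengths (-3/8, -3/8); label the merged cluster OQRUVX
final tree: ((((O:1/4,Q:3/4):8,(U:-5/6,X:23/6):7):9/2,R:19/4):-3/8,V:-3/8)
total length: 55/2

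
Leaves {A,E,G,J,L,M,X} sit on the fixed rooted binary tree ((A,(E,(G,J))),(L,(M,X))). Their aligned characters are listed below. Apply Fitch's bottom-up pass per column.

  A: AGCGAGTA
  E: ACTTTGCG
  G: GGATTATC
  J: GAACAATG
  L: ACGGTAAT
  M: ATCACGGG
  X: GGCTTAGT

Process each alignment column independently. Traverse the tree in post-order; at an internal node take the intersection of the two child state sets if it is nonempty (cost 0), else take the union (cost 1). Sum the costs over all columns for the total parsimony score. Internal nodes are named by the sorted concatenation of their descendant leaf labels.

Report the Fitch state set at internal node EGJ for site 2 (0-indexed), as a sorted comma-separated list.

[col 0] GJ: children G:{G}, J:{G} ∩→ {G}; cost 0
[col 0] EGJ: children E:{A}, GJ:{G} ∪→ {A,G}; cost 1
[col 0] AEGJ: children A:{A}, EGJ:{A,G} ∩→ {A}; cost 0
[col 0] MX: children M:{A}, X:{G} ∪→ {A,G}; cost 1
[col 0] LMX: children L:{A}, MX:{A,G} ∩→ {A}; cost 0
[col 0] AEGJLMX: children AEGJ:{A}, LMX:{A} ∩→ {A}; cost 0
[col 1] GJ: children G:{G}, J:{A} ∪→ {A,G}; cost 1
[col 1] EGJ: children E:{C}, GJ:{A,G} ∪→ {A,C,G}; cost 1
[col 1] AEGJ: children A:{G}, EGJ:{A,C,G} ∩→ {G}; cost 0
[col 1] MX: children M:{T}, X:{G} ∪→ {G,T}; cost 1
[col 1] LMX: children L:{C}, MX:{G,T} ∪→ {C,G,T}; cost 1
[col 1] AEGJLMX: children AEGJ:{G}, LMX:{C,G,T} ∩→ {G}; cost 0
[col 2] GJ: children G:{A}, J:{A} ∩→ {A}; cost 0
[col 2] EGJ: children E:{T}, GJ:{A} ∪→ {A,T}; cost 1
[col 2] AEGJ: children A:{C}, EGJ:{A,T} ∪→ {A,C,T}; cost 1
[col 2] MX: children M:{C}, X:{C} ∩→ {C}; cost 0
[col 2] LMX: children L:{G}, MX:{C} ∪→ {C,G}; cost 1
[col 2] AEGJLMX: children AEGJ:{A,C,T}, LMX:{C,G} ∩→ {C}; cost 0
[col 3] GJ: children G:{T}, J:{C} ∪→ {C,T}; cost 1
[col 3] EGJ: children E:{T}, GJ:{C,T} ∩→ {T}; cost 0
[col 3] AEGJ: children A:{G}, EGJ:{T} ∪→ {G,T}; cost 1
[col 3] MX: children M:{A}, X:{T} ∪→ {A,T}; cost 1
[col 3] LMX: children L:{G}, MX:{A,T} ∪→ {A,G,T}; cost 1
[col 3] AEGJLMX: children AEGJ:{G,T}, LMX:{A,G,T} ∩→ {G,T}; cost 0
[col 4] GJ: children G:{T}, J:{A} ∪→ {A,T}; cost 1
[col 4] EGJ: children E:{T}, GJ:{A,T} ∩→ {T}; cost 0
[col 4] AEGJ: children A:{A}, EGJ:{T} ∪→ {A,T}; cost 1
[col 4] MX: children M:{C}, X:{T} ∪→ {C,T}; cost 1
[col 4] LMX: children L:{T}, MX:{C,T} ∩→ {T}; cost 0
[col 4] AEGJLMX: children AEGJ:{A,T}, LMX:{T} ∩→ {T}; cost 0
[col 5] GJ: children G:{A}, J:{A} ∩→ {A}; cost 0
[col 5] EGJ: children E:{G}, GJ:{A} ∪→ {A,G}; cost 1
[col 5] AEGJ: children A:{G}, EGJ:{A,G} ∩→ {G}; cost 0
[col 5] MX: children M:{G}, X:{A} ∪→ {A,G}; cost 1
[col 5] LMX: children L:{A}, MX:{A,G} ∩→ {A}; cost 0
[col 5] AEGJLMX: children AEGJ:{G}, LMX:{A} ∪→ {A,G}; cost 1
[col 6] GJ: children G:{T}, J:{T} ∩→ {T}; cost 0
[col 6] EGJ: children E:{C}, GJ:{T} ∪→ {C,T}; cost 1
[col 6] AEGJ: children A:{T}, EGJ:{C,T} ∩→ {T}; cost 0
[col 6] MX: children M:{G}, X:{G} ∩→ {G}; cost 0
[col 6] LMX: children L:{A}, MX:{G} ∪→ {A,G}; cost 1
[col 6] AEGJLMX: children AEGJ:{T}, LMX:{A,G} ∪→ {A,G,T}; cost 1
[col 7] GJ: children G:{C}, J:{G} ∪→ {C,G}; cost 1
[col 7] EGJ: children E:{G}, GJ:{C,G} ∩→ {G}; cost 0
[col 7] AEGJ: children A:{A}, EGJ:{G} ∪→ {A,G}; cost 1
[col 7] MX: children M:{G}, X:{T} ∪→ {G,T}; cost 1
[col 7] LMX: children L:{T}, MX:{G,T} ∩→ {T}; cost 0
[col 7] AEGJLMX: children AEGJ:{A,G}, LMX:{T} ∪→ {A,G,T}; cost 1
per-site changes: [2, 4, 3, 4, 3, 3, 3, 4]; total = 26

A,T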